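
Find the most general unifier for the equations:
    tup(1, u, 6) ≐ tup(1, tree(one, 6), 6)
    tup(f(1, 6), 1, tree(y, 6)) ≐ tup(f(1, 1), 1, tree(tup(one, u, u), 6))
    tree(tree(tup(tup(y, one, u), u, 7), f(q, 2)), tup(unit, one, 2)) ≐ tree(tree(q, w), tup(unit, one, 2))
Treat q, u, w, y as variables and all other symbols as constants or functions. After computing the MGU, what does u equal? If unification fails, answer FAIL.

FAIL

Decompose tup/3: 1 ≐ 1,  u ≐ tree(one, 6),  6 ≐ 6.
Delete trivial equation 1 ≐ 1.
Bind u := tree(one, 6); substituting into the 2 remaining equations that mention u gives: tup(f(1, 6), 1, tree(y, 6)) ≐ tup(f(1, 1), 1, tree(tup(one, tree(one, 6), tree(one, 6)), 6)),  tree(tree(tup(tup(y, one, tree(one, 6)), tree(one, 6), 7), f(q, 2)), tup(unit, one, 2)) ≐ tree(tree(q, w), tup(unit, one, 2)).
Delete trivial equation 6 ≐ 6.
Decompose tup/3: f(1, 6) ≐ f(1, 1),  1 ≐ 1,  tree(y, 6) ≐ tree(tup(one, tree(one, 6), tree(one, 6)), 6).
Decompose f/2: 1 ≐ 1,  6 ≐ 1.
Delete trivial equation 1 ≐ 1.
Clash: constants 6 and 1 differ; no unifier exists.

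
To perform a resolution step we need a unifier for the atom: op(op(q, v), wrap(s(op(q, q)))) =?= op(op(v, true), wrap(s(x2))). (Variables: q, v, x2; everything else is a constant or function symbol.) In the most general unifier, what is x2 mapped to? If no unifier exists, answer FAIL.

Decompose op/2: op(q, v) =?= op(v, true),  wrap(s(op(q, q))) =?= wrap(s(x2)).
Decompose op/2: q =?= v,  v =?= true.
Bind q := v; substituting into the one remaining equation that mentions q gives: wrap(s(op(v, v))) =?= wrap(s(x2)).
Bind v := true; substituting into the remaining equation gives: wrap(s(op(true, true))) =?= wrap(s(x2)). Substituting into the earlier binding gives q := true.
Decompose wrap/1: s(op(true, true)) =?= s(x2).
Decompose s/1: op(true, true) =?= x2.
Bind x2 := op(true, true).
MGU = { q -> true, v -> true, x2 -> op(true, true) }, so x2 -> op(true, true).

op(true, true)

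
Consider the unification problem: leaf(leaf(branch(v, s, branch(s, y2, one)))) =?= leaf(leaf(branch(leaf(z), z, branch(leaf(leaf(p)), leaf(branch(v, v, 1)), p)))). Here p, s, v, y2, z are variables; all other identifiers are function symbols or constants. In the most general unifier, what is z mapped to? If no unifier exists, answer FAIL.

leaf(leaf(one))

Decompose leaf/1: leaf(branch(v, s, branch(s, y2, one))) =?= leaf(branch(leaf(z), z, branch(leaf(leaf(p)), leaf(branch(v, v, 1)), p))).
Decompose leaf/1: branch(v, s, branch(s, y2, one)) =?= branch(leaf(z), z, branch(leaf(leaf(p)), leaf(branch(v, v, 1)), p)).
Decompose branch/3: v =?= leaf(z),  s =?= z,  branch(s, y2, one) =?= branch(leaf(leaf(p)), leaf(branch(v, v, 1)), p).
Bind v := leaf(z); substituting into the one remaining equation that mentions v gives: branch(s, y2, one) =?= branch(leaf(leaf(p)), leaf(branch(leaf(z), leaf(z), 1)), p).
Bind s := z; substituting into the remaining equation gives: branch(z, y2, one) =?= branch(leaf(leaf(p)), leaf(branch(leaf(z), leaf(z), 1)), p).
Decompose branch/3: z =?= leaf(leaf(p)),  y2 =?= leaf(branch(leaf(z), leaf(z), 1)),  one =?= p.
Bind z := leaf(leaf(p)); substituting into the one remaining equation that mentions z gives: y2 =?= leaf(branch(leaf(leaf(leaf(p))), leaf(leaf(leaf(p))), 1)). Substituting into the earlier bindings gives v := leaf(leaf(leaf(p))), s := leaf(leaf(p)).
Bind y2 := leaf(branch(leaf(leaf(leaf(p))), leaf(leaf(leaf(p))), 1)); no other remaining equation mentions y2.
Bind p := one. Substituting into the earlier bindings gives v := leaf(leaf(leaf(one))), s := leaf(leaf(one)), z := leaf(leaf(one)), y2 := leaf(branch(leaf(leaf(leaf(one))), leaf(leaf(leaf(one))), 1)).
MGU = { v ↦ leaf(leaf(leaf(one))), s ↦ leaf(leaf(one)), z ↦ leaf(leaf(one)), y2 ↦ leaf(branch(leaf(leaf(leaf(one))), leaf(leaf(leaf(one))), 1)), p ↦ one }, so z ↦ leaf(leaf(one)).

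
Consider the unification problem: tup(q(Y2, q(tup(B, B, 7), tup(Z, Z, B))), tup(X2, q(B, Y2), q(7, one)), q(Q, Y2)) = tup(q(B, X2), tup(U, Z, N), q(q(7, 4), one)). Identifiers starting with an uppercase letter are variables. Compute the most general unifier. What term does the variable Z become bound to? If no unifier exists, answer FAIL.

q(one, one)

Decompose tup/3: q(Y2, q(tup(B, B, 7), tup(Z, Z, B))) = q(B, X2),  tup(X2, q(B, Y2), q(7, one)) = tup(U, Z, N),  q(Q, Y2) = q(q(7, 4), one).
Decompose q/2: Y2 = B,  q(tup(B, B, 7), tup(Z, Z, B)) = X2.
Bind Y2 := B; substituting into the 2 remaining equations that mention Y2 gives: tup(X2, q(B, B), q(7, one)) = tup(U, Z, N),  q(Q, B) = q(q(7, 4), one).
Bind X2 := q(tup(B, B, 7), tup(Z, Z, B)); substituting into the one remaining equation that mentions X2 gives: tup(q(tup(B, B, 7), tup(Z, Z, B)), q(B, B), q(7, one)) = tup(U, Z, N).
Decompose tup/3: q(tup(B, B, 7), tup(Z, Z, B)) = U,  q(B, B) = Z,  q(7, one) = N.
Bind U := q(tup(B, B, 7), tup(Z, Z, B)); no other remaining equation mentions U.
Bind Z := q(B, B); no other remaining equation mentions Z. Substituting into the earlier bindings gives X2 := q(tup(B, B, 7), tup(q(B, B), q(B, B), B)), U := q(tup(B, B, 7), tup(q(B, B), q(B, B), B)).
Bind N := q(7, one); no other remaining equation mentions N.
Decompose q/2: Q = q(7, 4),  B = one.
Bind Q := q(7, 4); no other remaining equation mentions Q.
Bind B := one. Substituting into the earlier bindings gives Y2 := one, X2 := q(tup(one, one, 7), tup(q(one, one), q(one, one), one)), U := q(tup(one, one, 7), tup(q(one, one), q(one, one), one)), Z := q(one, one).
MGU = { Y2 -> one, X2 -> q(tup(one, one, 7), tup(q(one, one), q(one, one), one)), U -> q(tup(one, one, 7), tup(q(one, one), q(one, one), one)), Z -> q(one, one), N -> q(7, one), Q -> q(7, 4), B -> one }, so Z -> q(one, one).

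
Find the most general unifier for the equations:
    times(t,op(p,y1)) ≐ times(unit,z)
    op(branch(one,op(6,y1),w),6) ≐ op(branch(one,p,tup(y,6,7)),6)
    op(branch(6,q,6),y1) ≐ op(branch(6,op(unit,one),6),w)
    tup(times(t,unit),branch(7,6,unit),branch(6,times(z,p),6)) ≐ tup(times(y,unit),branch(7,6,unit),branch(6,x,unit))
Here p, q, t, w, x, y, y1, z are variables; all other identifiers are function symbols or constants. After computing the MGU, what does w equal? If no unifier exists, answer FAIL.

FAIL

Decompose times/2: t ≐ unit,  op(p,y1) ≐ z.
Bind t := unit; substituting into the one remaining equation that mentions t gives: tup(times(unit,unit),branch(7,6,unit),branch(6,times(z,p),6)) ≐ tup(times(y,unit),branch(7,6,unit),branch(6,x,unit)).
Bind z := op(p,y1); substituting into the one remaining equation that mentions z gives: tup(times(unit,unit),branch(7,6,unit),branch(6,times(op(p,y1),p),6)) ≐ tup(times(y,unit),branch(7,6,unit),branch(6,x,unit)).
Decompose op/2: branch(one,op(6,y1),w) ≐ branch(one,p,tup(y,6,7)),  6 ≐ 6.
Decompose branch/3: one ≐ one,  op(6,y1) ≐ p,  w ≐ tup(y,6,7).
Delete trivial equation one ≐ one.
Bind p := op(6,y1); substituting into the one remaining equation that mentions p gives: tup(times(unit,unit),branch(7,6,unit),branch(6,times(op(op(6,y1),y1),op(6,y1)),6)) ≐ tup(times(y,unit),branch(7,6,unit),branch(6,x,unit)). Substituting into the earlier binding gives z := op(op(6,y1),y1).
Bind w := tup(y,6,7); substituting into the one remaining equation that mentions w gives: op(branch(6,q,6),y1) ≐ op(branch(6,op(unit,one),6),tup(y,6,7)).
Delete trivial equation 6 ≐ 6.
Decompose op/2: branch(6,q,6) ≐ branch(6,op(unit,one),6),  y1 ≐ tup(y,6,7).
Decompose branch/3: 6 ≐ 6,  q ≐ op(unit,one),  6 ≐ 6.
Delete trivial equation 6 ≐ 6.
Bind q := op(unit,one); no other remaining equation mentions q.
Delete trivial equation 6 ≐ 6.
Bind y1 := tup(y,6,7); substituting into the remaining equation gives: tup(times(unit,unit),branch(7,6,unit),branch(6,times(op(op(6,tup(y,6,7)),tup(y,6,7)),op(6,tup(y,6,7))),6)) ≐ tup(times(y,unit),branch(7,6,unit),branch(6,x,unit)). Substituting into the earlier bindings gives z := op(op(6,tup(y,6,7)),tup(y,6,7)), p := op(6,tup(y,6,7)).
Decompose tup/3: times(unit,unit) ≐ times(y,unit),  branch(7,6,unit) ≐ branch(7,6,unit),  branch(6,times(op(op(6,tup(y,6,7)),tup(y,6,7)),op(6,tup(y,6,7))),6) ≐ branch(6,x,unit).
Decompose times/2: unit ≐ y,  unit ≐ unit.
Bind y := unit; substituting into the one remaining equation that mentions y gives: branch(6,times(op(op(6,tup(unit,6,7)),tup(unit,6,7)),op(6,tup(unit,6,7))),6) ≐ branch(6,x,unit). Substituting into the earlier bindings gives z := op(op(6,tup(unit,6,7)),tup(unit,6,7)), p := op(6,tup(unit,6,7)), w := tup(unit,6,7), y1 := tup(unit,6,7).
Delete trivial equation unit ≐ unit.
Delete trivial equation branch(7,6,unit) ≐ branch(7,6,unit).
Decompose branch/3: 6 ≐ 6,  times(op(op(6,tup(unit,6,7)),tup(unit,6,7)),op(6,tup(unit,6,7))) ≐ x,  6 ≐ unit.
Delete trivial equation 6 ≐ 6.
Bind x := times(op(op(6,tup(unit,6,7)),tup(unit,6,7)),op(6,tup(unit,6,7))); no other remaining equation mentions x.
Clash: constants 6 and unit differ; no unifier exists.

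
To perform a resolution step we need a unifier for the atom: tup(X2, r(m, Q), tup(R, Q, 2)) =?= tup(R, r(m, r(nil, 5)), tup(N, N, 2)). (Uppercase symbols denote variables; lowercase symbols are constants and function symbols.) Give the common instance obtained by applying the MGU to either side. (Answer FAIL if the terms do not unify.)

Decompose tup/3: X2 =?= R,  r(m, Q) =?= r(m, r(nil, 5)),  tup(R, Q, 2) =?= tup(N, N, 2).
Bind X2 := R; no other remaining equation mentions X2.
Decompose r/2: m =?= m,  Q =?= r(nil, 5).
Delete trivial equation m =?= m.
Bind Q := r(nil, 5); substituting into the remaining equation gives: tup(R, r(nil, 5), 2) =?= tup(N, N, 2).
Decompose tup/3: R =?= N,  r(nil, 5) =?= N,  2 =?= 2.
Bind R := N; no other remaining equation mentions R. Substituting into the earlier binding gives X2 := N.
Bind N := r(nil, 5); no other remaining equation mentions N. Substituting into the earlier bindings gives X2 := r(nil, 5), R := r(nil, 5).
Delete trivial equation 2 =?= 2.
Applying the MGU to either side gives tup(r(nil, 5), r(m, r(nil, 5)), tup(r(nil, 5), r(nil, 5), 2)).

tup(r(nil, 5), r(m, r(nil, 5)), tup(r(nil, 5), r(nil, 5), 2))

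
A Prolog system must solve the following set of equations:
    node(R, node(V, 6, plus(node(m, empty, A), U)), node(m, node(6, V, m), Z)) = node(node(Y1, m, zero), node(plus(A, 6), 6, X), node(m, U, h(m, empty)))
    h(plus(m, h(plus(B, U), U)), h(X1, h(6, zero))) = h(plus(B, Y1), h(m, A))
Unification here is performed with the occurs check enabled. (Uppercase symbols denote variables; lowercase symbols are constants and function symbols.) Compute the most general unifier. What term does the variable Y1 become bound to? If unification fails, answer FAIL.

h(plus(m, node(6, plus(h(6, zero), 6), m)), node(6, plus(h(6, zero), 6), m))

Decompose node/3: R = node(Y1, m, zero),  node(V, 6, plus(node(m, empty, A), U)) = node(plus(A, 6), 6, X),  node(m, node(6, V, m), Z) = node(m, U, h(m, empty)).
Bind R := node(Y1, m, zero); no other remaining equation mentions R.
Decompose node/3: V = plus(A, 6),  6 = 6,  plus(node(m, empty, A), U) = X.
Bind V := plus(A, 6); substituting into the one remaining equation that mentions V gives: node(m, node(6, plus(A, 6), m), Z) = node(m, U, h(m, empty)).
Delete trivial equation 6 = 6.
Bind X := plus(node(m, empty, A), U); no other remaining equation mentions X.
Decompose node/3: m = m,  node(6, plus(A, 6), m) = U,  Z = h(m, empty).
Delete trivial equation m = m.
Bind U := node(6, plus(A, 6), m); substituting into the one remaining equation that mentions U gives: h(plus(m, h(plus(B, node(6, plus(A, 6), m)), node(6, plus(A, 6), m))), h(X1, h(6, zero))) = h(plus(B, Y1), h(m, A)). Substituting into the earlier binding gives X := plus(node(m, empty, A), node(6, plus(A, 6), m)).
Bind Z := h(m, empty); no other remaining equation mentions Z.
Decompose h/2: plus(m, h(plus(B, node(6, plus(A, 6), m)), node(6, plus(A, 6), m))) = plus(B, Y1),  h(X1, h(6, zero)) = h(m, A).
Decompose plus/2: m = B,  h(plus(B, node(6, plus(A, 6), m)), node(6, plus(A, 6), m)) = Y1.
Bind B := m; substituting into the one remaining equation that mentions B gives: h(plus(m, node(6, plus(A, 6), m)), node(6, plus(A, 6), m)) = Y1.
Bind Y1 := h(plus(m, node(6, plus(A, 6), m)), node(6, plus(A, 6), m)); no other remaining equation mentions Y1. Substituting into the earlier binding gives R := node(h(plus(m, node(6, plus(A, 6), m)), node(6, plus(A, 6), m)), m, zero).
Decompose h/2: X1 = m,  h(6, zero) = A.
Bind X1 := m; no other remaining equation mentions X1.
Bind A := h(6, zero). Substituting into the earlier bindings gives R := node(h(plus(m, node(6, plus(h(6, zero), 6), m)), node(6, plus(h(6, zero), 6), m)), m, zero), V := plus(h(6, zero), 6), X := plus(node(m, empty, h(6, zero)), node(6, plus(h(6, zero), 6), m)), U := node(6, plus(h(6, zero), 6), m), Y1 := h(plus(m, node(6, plus(h(6, zero), 6), m)), node(6, plus(h(6, zero), 6), m)).
MGU = { R -> node(h(plus(m, node(6, plus(h(6, zero), 6), m)), node(6, plus(h(6, zero), 6), m)), m, zero), V -> plus(h(6, zero), 6), X -> plus(node(m, empty, h(6, zero)), node(6, plus(h(6, zero), 6), m)), U -> node(6, plus(h(6, zero), 6), m), Z -> h(m, empty), B -> m, Y1 -> h(plus(m, node(6, plus(h(6, zero), 6), m)), node(6, plus(h(6, zero), 6), m)), X1 -> m, A -> h(6, zero) }, so Y1 -> h(plus(m, node(6, plus(h(6, zero), 6), m)), node(6, plus(h(6, zero), 6), m)).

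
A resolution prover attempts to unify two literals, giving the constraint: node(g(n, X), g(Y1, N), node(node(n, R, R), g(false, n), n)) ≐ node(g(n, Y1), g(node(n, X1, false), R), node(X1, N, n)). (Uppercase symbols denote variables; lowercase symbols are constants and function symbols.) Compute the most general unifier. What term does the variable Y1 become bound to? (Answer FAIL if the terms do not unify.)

Decompose node/3: g(n, X) ≐ g(n, Y1),  g(Y1, N) ≐ g(node(n, X1, false), R),  node(node(n, R, R), g(false, n), n) ≐ node(X1, N, n).
Decompose g/2: n ≐ n,  X ≐ Y1.
Delete trivial equation n ≐ n.
Bind X := Y1; no other remaining equation mentions X.
Decompose g/2: Y1 ≐ node(n, X1, false),  N ≐ R.
Bind Y1 := node(n, X1, false); no other remaining equation mentions Y1. Substituting into the earlier binding gives X := node(n, X1, false).
Bind N := R; substituting into the remaining equation gives: node(node(n, R, R), g(false, n), n) ≐ node(X1, R, n).
Decompose node/3: node(n, R, R) ≐ X1,  g(false, n) ≐ R,  n ≐ n.
Bind X1 := node(n, R, R); no other remaining equation mentions X1. Substituting into the earlier bindings gives X := node(n, node(n, R, R), false), Y1 := node(n, node(n, R, R), false).
Bind R := g(false, n); no other remaining equation mentions R. Substituting into the earlier bindings gives X := node(n, node(n, g(false, n), g(false, n)), false), Y1 := node(n, node(n, g(false, n), g(false, n)), false), N := g(false, n), X1 := node(n, g(false, n), g(false, n)).
Delete trivial equation n ≐ n.
MGU = { X -> node(n, node(n, g(false, n), g(false, n)), false), Y1 -> node(n, node(n, g(false, n), g(false, n)), false), N -> g(false, n), X1 -> node(n, g(false, n), g(false, n)), R -> g(false, n) }, so Y1 -> node(n, node(n, g(false, n), g(false, n)), false).

node(n, node(n, g(false, n), g(false, n)), false)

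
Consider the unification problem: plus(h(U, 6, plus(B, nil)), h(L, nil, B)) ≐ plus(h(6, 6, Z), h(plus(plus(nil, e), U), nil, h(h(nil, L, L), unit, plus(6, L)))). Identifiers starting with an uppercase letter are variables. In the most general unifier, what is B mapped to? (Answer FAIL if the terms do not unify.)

h(h(nil, plus(plus(nil, e), 6), plus(plus(nil, e), 6)), unit, plus(6, plus(plus(nil, e), 6)))

Decompose plus/2: h(U, 6, plus(B, nil)) ≐ h(6, 6, Z),  h(L, nil, B) ≐ h(plus(plus(nil, e), U), nil, h(h(nil, L, L), unit, plus(6, L))).
Decompose h/3: U ≐ 6,  6 ≐ 6,  plus(B, nil) ≐ Z.
Bind U := 6; substituting into the one remaining equation that mentions U gives: h(L, nil, B) ≐ h(plus(plus(nil, e), 6), nil, h(h(nil, L, L), unit, plus(6, L))).
Delete trivial equation 6 ≐ 6.
Bind Z := plus(B, nil); no other remaining equation mentions Z.
Decompose h/3: L ≐ plus(plus(nil, e), 6),  nil ≐ nil,  B ≐ h(h(nil, L, L), unit, plus(6, L)).
Bind L := plus(plus(nil, e), 6); substituting into the one remaining equation that mentions L gives: B ≐ h(h(nil, plus(plus(nil, e), 6), plus(plus(nil, e), 6)), unit, plus(6, plus(plus(nil, e), 6))).
Delete trivial equation nil ≐ nil.
Bind B := h(h(nil, plus(plus(nil, e), 6), plus(plus(nil, e), 6)), unit, plus(6, plus(plus(nil, e), 6))). Substituting into the earlier binding gives Z := plus(h(h(nil, plus(plus(nil, e), 6), plus(plus(nil, e), 6)), unit, plus(6, plus(plus(nil, e), 6))), nil).
MGU = { U := 6, Z := plus(h(h(nil, plus(plus(nil, e), 6), plus(plus(nil, e), 6)), unit, plus(6, plus(plus(nil, e), 6))), nil), L := plus(plus(nil, e), 6), B := h(h(nil, plus(plus(nil, e), 6), plus(plus(nil, e), 6)), unit, plus(6, plus(plus(nil, e), 6))) }, so B := h(h(nil, plus(plus(nil, e), 6), plus(plus(nil, e), 6)), unit, plus(6, plus(plus(nil, e), 6))).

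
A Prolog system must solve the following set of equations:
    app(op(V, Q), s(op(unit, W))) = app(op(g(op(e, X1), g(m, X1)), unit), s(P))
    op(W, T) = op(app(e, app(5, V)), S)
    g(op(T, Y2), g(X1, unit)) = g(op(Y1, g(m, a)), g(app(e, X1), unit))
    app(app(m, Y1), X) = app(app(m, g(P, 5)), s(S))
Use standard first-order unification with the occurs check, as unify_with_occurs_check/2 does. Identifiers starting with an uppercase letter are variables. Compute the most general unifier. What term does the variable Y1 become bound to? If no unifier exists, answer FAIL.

Decompose app/2: op(V, Q) = op(g(op(e, X1), g(m, X1)), unit),  s(op(unit, W)) = s(P).
Decompose op/2: V = g(op(e, X1), g(m, X1)),  Q = unit.
Bind V := g(op(e, X1), g(m, X1)); substituting into the one remaining equation that mentions V gives: op(W, T) = op(app(e, app(5, g(op(e, X1), g(m, X1)))), S).
Bind Q := unit; no other remaining equation mentions Q.
Decompose s/1: op(unit, W) = P.
Bind P := op(unit, W); substituting into the one remaining equation that mentions P gives: app(app(m, Y1), X) = app(app(m, g(op(unit, W), 5)), s(S)).
Decompose op/2: W = app(e, app(5, g(op(e, X1), g(m, X1)))),  T = S.
Bind W := app(e, app(5, g(op(e, X1), g(m, X1)))); substituting into the one remaining equation that mentions W gives: app(app(m, Y1), X) = app(app(m, g(op(unit, app(e, app(5, g(op(e, X1), g(m, X1))))), 5)), s(S)). Substituting into the earlier binding gives P := op(unit, app(e, app(5, g(op(e, X1), g(m, X1))))).
Bind T := S; substituting into the one remaining equation that mentions T gives: g(op(S, Y2), g(X1, unit)) = g(op(Y1, g(m, a)), g(app(e, X1), unit)).
Decompose g/2: op(S, Y2) = op(Y1, g(m, a)),  g(X1, unit) = g(app(e, X1), unit).
Decompose op/2: S = Y1,  Y2 = g(m, a).
Bind S := Y1; substituting into the one remaining equation that mentions S gives: app(app(m, Y1), X) = app(app(m, g(op(unit, app(e, app(5, g(op(e, X1), g(m, X1))))), 5)), s(Y1)). Substituting into the earlier binding gives T := Y1.
Bind Y2 := g(m, a); no other remaining equation mentions Y2.
Decompose g/2: X1 = app(e, X1),  unit = unit.
Occurs check fails: X1 occurs in app(e, X1); the equation X1 = app(e, X1) has no finite solution.

FAIL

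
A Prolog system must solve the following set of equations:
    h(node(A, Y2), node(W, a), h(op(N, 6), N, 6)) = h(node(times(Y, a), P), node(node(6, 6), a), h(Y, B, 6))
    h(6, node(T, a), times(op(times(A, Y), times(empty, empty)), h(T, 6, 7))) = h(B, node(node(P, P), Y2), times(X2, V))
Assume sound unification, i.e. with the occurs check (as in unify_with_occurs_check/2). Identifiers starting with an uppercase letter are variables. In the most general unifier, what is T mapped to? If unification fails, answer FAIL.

node(a, a)

Decompose h/3: node(A, Y2) = node(times(Y, a), P),  node(W, a) = node(node(6, 6), a),  h(op(N, 6), N, 6) = h(Y, B, 6).
Decompose node/2: A = times(Y, a),  Y2 = P.
Bind A := times(Y, a); substituting into the one remaining equation that mentions A gives: h(6, node(T, a), times(op(times(times(Y, a), Y), times(empty, empty)), h(T, 6, 7))) = h(B, node(node(P, P), Y2), times(X2, V)).
Bind Y2 := P; substituting into the one remaining equation that mentions Y2 gives: h(6, node(T, a), times(op(times(times(Y, a), Y), times(empty, empty)), h(T, 6, 7))) = h(B, node(node(P, P), P), times(X2, V)).
Decompose node/2: W = node(6, 6),  a = a.
Bind W := node(6, 6); no other remaining equation mentions W.
Delete trivial equation a = a.
Decompose h/3: op(N, 6) = Y,  N = B,  6 = 6.
Bind Y := op(N, 6); substituting into the one remaining equation that mentions Y gives: h(6, node(T, a), times(op(times(times(op(N, 6), a), op(N, 6)), times(empty, empty)), h(T, 6, 7))) = h(B, node(node(P, P), P), times(X2, V)). Substituting into the earlier binding gives A := times(op(N, 6), a).
Bind N := B; substituting into the one remaining equation that mentions N gives: h(6, node(T, a), times(op(times(times(op(B, 6), a), op(B, 6)), times(empty, empty)), h(T, 6, 7))) = h(B, node(node(P, P), P), times(X2, V)). Substituting into the earlier bindings gives A := times(op(B, 6), a), Y := op(B, 6).
Delete trivial equation 6 = 6.
Decompose h/3: 6 = B,  node(T, a) = node(node(P, P), P),  times(op(times(times(op(B, 6), a), op(B, 6)), times(empty, empty)), h(T, 6, 7)) = times(X2, V).
Bind B := 6; substituting into the one remaining equation that mentions B gives: times(op(times(times(op(6, 6), a), op(6, 6)), times(empty, empty)), h(T, 6, 7)) = times(X2, V). Substituting into the earlier bindings gives A := times(op(6, 6), a), Y := op(6, 6), N := 6.
Decompose node/2: T = node(P, P),  a = P.
Bind T := node(P, P); substituting into the one remaining equation that mentions T gives: times(op(times(times(op(6, 6), a), op(6, 6)), times(empty, empty)), h(node(P, P), 6, 7)) = times(X2, V).
Bind P := a; substituting into the remaining equation gives: times(op(times(times(op(6, 6), a), op(6, 6)), times(empty, empty)), h(node(a, a), 6, 7)) = times(X2, V). Substituting into the earlier bindings gives Y2 := a, T := node(a, a).
Decompose times/2: op(times(times(op(6, 6), a), op(6, 6)), times(empty, empty)) = X2,  h(node(a, a), 6, 7) = V.
Bind X2 := op(times(times(op(6, 6), a), op(6, 6)), times(empty, empty)); no other remaining equation mentions X2.
Bind V := h(node(a, a), 6, 7).
MGU = { A ↦ times(op(6, 6), a), Y2 ↦ a, W ↦ node(6, 6), Y ↦ op(6, 6), N ↦ 6, B ↦ 6, T ↦ node(a, a), P ↦ a, X2 ↦ op(times(times(op(6, 6), a), op(6, 6)), times(empty, empty)), V ↦ h(node(a, a), 6, 7) }, so T ↦ node(a, a).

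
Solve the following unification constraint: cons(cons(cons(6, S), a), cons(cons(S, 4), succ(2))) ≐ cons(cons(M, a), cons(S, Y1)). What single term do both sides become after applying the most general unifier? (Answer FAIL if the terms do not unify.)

Decompose cons/2: cons(cons(6, S), a) ≐ cons(M, a),  cons(cons(S, 4), succ(2)) ≐ cons(S, Y1).
Decompose cons/2: cons(6, S) ≐ M,  a ≐ a.
Bind M := cons(6, S); no other remaining equation mentions M.
Delete trivial equation a ≐ a.
Decompose cons/2: cons(S, 4) ≐ S,  succ(2) ≐ Y1.
Occurs check fails: S occurs in cons(S, 4); the equation S ≐ cons(S, 4) has no finite solution.

FAIL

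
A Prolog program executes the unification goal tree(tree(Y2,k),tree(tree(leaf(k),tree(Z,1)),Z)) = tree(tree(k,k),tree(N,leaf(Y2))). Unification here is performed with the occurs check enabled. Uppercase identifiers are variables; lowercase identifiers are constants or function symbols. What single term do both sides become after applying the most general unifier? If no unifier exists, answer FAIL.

tree(tree(k,k),tree(tree(leaf(k),tree(leaf(k),1)),leaf(k)))

Decompose tree/2: tree(Y2,k) = tree(k,k),  tree(tree(leaf(k),tree(Z,1)),Z) = tree(N,leaf(Y2)).
Decompose tree/2: Y2 = k,  k = k.
Bind Y2 := k; substituting into the one remaining equation that mentions Y2 gives: tree(tree(leaf(k),tree(Z,1)),Z) = tree(N,leaf(k)).
Delete trivial equation k = k.
Decompose tree/2: tree(leaf(k),tree(Z,1)) = N,  Z = leaf(k).
Bind N := tree(leaf(k),tree(Z,1)); no other remaining equation mentions N.
Bind Z := leaf(k). Substituting into the earlier binding gives N := tree(leaf(k),tree(leaf(k),1)).
Applying the MGU to either side gives tree(tree(k,k),tree(tree(leaf(k),tree(leaf(k),1)),leaf(k))).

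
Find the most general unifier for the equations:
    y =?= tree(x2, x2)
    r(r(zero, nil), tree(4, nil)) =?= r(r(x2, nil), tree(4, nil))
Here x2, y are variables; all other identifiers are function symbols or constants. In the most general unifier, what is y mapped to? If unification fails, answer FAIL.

tree(zero, zero)

Bind y := tree(x2, x2); no other remaining equation mentions y.
Decompose r/2: r(zero, nil) =?= r(x2, nil),  tree(4, nil) =?= tree(4, nil).
Decompose r/2: zero =?= x2,  nil =?= nil.
Bind x2 := zero; no other remaining equation mentions x2. Substituting into the earlier binding gives y := tree(zero, zero).
Delete trivial equation nil =?= nil.
Delete trivial equation tree(4, nil) =?= tree(4, nil).
MGU = { y := tree(zero, zero), x2 := zero }, so y := tree(zero, zero).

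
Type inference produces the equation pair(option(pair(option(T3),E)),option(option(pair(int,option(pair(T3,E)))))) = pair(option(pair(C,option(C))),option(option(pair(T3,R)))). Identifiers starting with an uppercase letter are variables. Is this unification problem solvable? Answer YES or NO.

YES

Decompose pair/2: option(pair(option(T3),E)) = option(pair(C,option(C))),  option(option(pair(int,option(pair(T3,E))))) = option(option(pair(T3,R))).
Decompose option/1: pair(option(T3),E) = pair(C,option(C)).
Decompose pair/2: option(T3) = C,  E = option(C).
Bind C := option(T3); substituting into the one remaining equation that mentions C gives: E = option(option(T3)).
Bind E := option(option(T3)); substituting into the remaining equation gives: option(option(pair(int,option(pair(T3,option(option(T3))))))) = option(option(pair(T3,R))).
Decompose option/1: option(pair(int,option(pair(T3,option(option(T3)))))) = option(pair(T3,R)).
Decompose option/1: pair(int,option(pair(T3,option(option(T3))))) = pair(T3,R).
Decompose pair/2: int = T3,  option(pair(T3,option(option(T3)))) = R.
Bind T3 := int; substituting into the remaining equation gives: option(pair(int,option(option(int)))) = R. Substituting into the earlier bindings gives C := option(int), E := option(option(int)).
Bind R := option(pair(int,option(option(int)))).
No equations remain and no clash or occurs-check failure arose, so a unifier exists.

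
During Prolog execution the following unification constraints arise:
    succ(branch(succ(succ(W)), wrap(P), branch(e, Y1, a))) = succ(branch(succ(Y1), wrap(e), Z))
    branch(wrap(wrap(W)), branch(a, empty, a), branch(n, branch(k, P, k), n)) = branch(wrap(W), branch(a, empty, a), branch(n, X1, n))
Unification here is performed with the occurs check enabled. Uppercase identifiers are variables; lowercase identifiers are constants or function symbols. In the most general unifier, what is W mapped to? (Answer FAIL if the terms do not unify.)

Decompose succ/1: branch(succ(succ(W)), wrap(P), branch(e, Y1, a)) = branch(succ(Y1), wrap(e), Z).
Decompose branch/3: succ(succ(W)) = succ(Y1),  wrap(P) = wrap(e),  branch(e, Y1, a) = Z.
Decompose succ/1: succ(W) = Y1.
Bind Y1 := succ(W); substituting into the one remaining equation that mentions Y1 gives: branch(e, succ(W), a) = Z.
Decompose wrap/1: P = e.
Bind P := e; substituting into the one remaining equation that mentions P gives: branch(wrap(wrap(W)), branch(a, empty, a), branch(n, branch(k, e, k), n)) = branch(wrap(W), branch(a, empty, a), branch(n, X1, n)).
Bind Z := branch(e, succ(W), a); no other remaining equation mentions Z.
Decompose branch/3: wrap(wrap(W)) = wrap(W),  branch(a, empty, a) = branch(a, empty, a),  branch(n, branch(k, e, k), n) = branch(n, X1, n).
Decompose wrap/1: wrap(W) = W.
Occurs check fails: W occurs in wrap(W); the equation W = wrap(W) has no finite solution.

FAIL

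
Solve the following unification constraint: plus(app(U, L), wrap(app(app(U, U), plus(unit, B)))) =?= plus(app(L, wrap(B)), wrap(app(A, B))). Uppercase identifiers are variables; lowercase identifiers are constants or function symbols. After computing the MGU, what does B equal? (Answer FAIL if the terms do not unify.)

FAIL

Decompose plus/2: app(U, L) =?= app(L, wrap(B)),  wrap(app(app(U, U), plus(unit, B))) =?= wrap(app(A, B)).
Decompose app/2: U =?= L,  L =?= wrap(B).
Bind U := L; substituting into the one remaining equation that mentions U gives: wrap(app(app(L, L), plus(unit, B))) =?= wrap(app(A, B)).
Bind L := wrap(B); substituting into the remaining equation gives: wrap(app(app(wrap(B), wrap(B)), plus(unit, B))) =?= wrap(app(A, B)). Substituting into the earlier binding gives U := wrap(B).
Decompose wrap/1: app(app(wrap(B), wrap(B)), plus(unit, B)) =?= app(A, B).
Decompose app/2: app(wrap(B), wrap(B)) =?= A,  plus(unit, B) =?= B.
Bind A := app(wrap(B), wrap(B)); no other remaining equation mentions A.
Occurs check fails: B occurs in plus(unit, B); the equation B =?= plus(unit, B) has no finite solution.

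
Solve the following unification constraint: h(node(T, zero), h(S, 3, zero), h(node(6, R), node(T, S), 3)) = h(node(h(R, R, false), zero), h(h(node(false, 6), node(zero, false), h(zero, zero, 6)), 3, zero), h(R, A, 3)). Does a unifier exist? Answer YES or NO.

Decompose h/3: node(T, zero) = node(h(R, R, false), zero),  h(S, 3, zero) = h(h(node(false, 6), node(zero, false), h(zero, zero, 6)), 3, zero),  h(node(6, R), node(T, S), 3) = h(R, A, 3).
Decompose node/2: T = h(R, R, false),  zero = zero.
Bind T := h(R, R, false); substituting into the one remaining equation that mentions T gives: h(node(6, R), node(h(R, R, false), S), 3) = h(R, A, 3).
Delete trivial equation zero = zero.
Decompose h/3: S = h(node(false, 6), node(zero, false), h(zero, zero, 6)),  3 = 3,  zero = zero.
Bind S := h(node(false, 6), node(zero, false), h(zero, zero, 6)); substituting into the one remaining equation that mentions S gives: h(node(6, R), node(h(R, R, false), h(node(false, 6), node(zero, false), h(zero, zero, 6))), 3) = h(R, A, 3).
Delete trivial equation 3 = 3.
Delete trivial equation zero = zero.
Decompose h/3: node(6, R) = R,  node(h(R, R, false), h(node(false, 6), node(zero, false), h(zero, zero, 6))) = A,  3 = 3.
Occurs check fails: R occurs in node(6, R); the equation R = node(6, R) has no finite solution.

NO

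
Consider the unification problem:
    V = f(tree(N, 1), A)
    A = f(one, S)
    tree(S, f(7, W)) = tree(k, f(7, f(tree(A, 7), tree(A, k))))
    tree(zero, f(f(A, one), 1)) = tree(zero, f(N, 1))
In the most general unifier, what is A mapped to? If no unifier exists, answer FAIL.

f(one, k)

Bind V := f(tree(N, 1), A); no other remaining equation mentions V.
Bind A := f(one, S); substituting into the remaining equations gives: tree(S, f(7, W)) = tree(k, f(7, f(tree(f(one, S), 7), tree(f(one, S), k)))),  tree(zero, f(f(f(one, S), one), 1)) = tree(zero, f(N, 1)). Substituting into the earlier binding gives V := f(tree(N, 1), f(one, S)).
Decompose tree/2: S = k,  f(7, W) = f(7, f(tree(f(one, S), 7), tree(f(one, S), k))).
Bind S := k; substituting into the remaining equations gives: f(7, W) = f(7, f(tree(f(one, k), 7), tree(f(one, k), k))),  tree(zero, f(f(f(one, k), one), 1)) = tree(zero, f(N, 1)). Substituting into the earlier bindings gives V := f(tree(N, 1), f(one, k)), A := f(one, k).
Decompose f/2: 7 = 7,  W = f(tree(f(one, k), 7), tree(f(one, k), k)).
Delete trivial equation 7 = 7.
Bind W := f(tree(f(one, k), 7), tree(f(one, k), k)); no other remaining equation mentions W.
Decompose tree/2: zero = zero,  f(f(f(one, k), one), 1) = f(N, 1).
Delete trivial equation zero = zero.
Decompose f/2: f(f(one, k), one) = N,  1 = 1.
Bind N := f(f(one, k), one); no other remaining equation mentions N. Substituting into the earlier binding gives V := f(tree(f(f(one, k), one), 1), f(one, k)).
Delete trivial equation 1 = 1.
MGU = { V ↦ f(tree(f(f(one, k), one), 1), f(one, k)), A ↦ f(one, k), S ↦ k, W ↦ f(tree(f(one, k), 7), tree(f(one, k), k)), N ↦ f(f(one, k), one) }, so A ↦ f(one, k).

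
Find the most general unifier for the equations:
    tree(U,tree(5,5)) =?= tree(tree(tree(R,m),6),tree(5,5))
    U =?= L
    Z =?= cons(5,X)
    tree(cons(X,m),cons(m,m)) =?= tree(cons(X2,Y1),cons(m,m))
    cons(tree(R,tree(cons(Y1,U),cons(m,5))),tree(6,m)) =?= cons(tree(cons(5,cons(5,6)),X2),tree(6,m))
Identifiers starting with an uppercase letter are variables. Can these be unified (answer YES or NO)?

YES

Decompose tree/2: U =?= tree(tree(R,m),6),  tree(5,5) =?= tree(5,5).
Bind U := tree(tree(R,m),6); substituting into the 2 remaining equations that mention U gives: tree(tree(R,m),6) =?= L,  cons(tree(R,tree(cons(Y1,tree(tree(R,m),6)),cons(m,5))),tree(6,m)) =?= cons(tree(cons(5,cons(5,6)),X2),tree(6,m)).
Delete trivial equation tree(5,5) =?= tree(5,5).
Bind L := tree(tree(R,m),6); no other remaining equation mentions L.
Bind Z := cons(5,X); no other remaining equation mentions Z.
Decompose tree/2: cons(X,m) =?= cons(X2,Y1),  cons(m,m) =?= cons(m,m).
Decompose cons/2: X =?= X2,  m =?= Y1.
Bind X := X2; no other remaining equation mentions X. Substituting into the earlier binding gives Z := cons(5,X2).
Bind Y1 := m; substituting into the one remaining equation that mentions Y1 gives: cons(tree(R,tree(cons(m,tree(tree(R,m),6)),cons(m,5))),tree(6,m)) =?= cons(tree(cons(5,cons(5,6)),X2),tree(6,m)).
Delete trivial equation cons(m,m) =?= cons(m,m).
Decompose cons/2: tree(R,tree(cons(m,tree(tree(R,m),6)),cons(m,5))) =?= tree(cons(5,cons(5,6)),X2),  tree(6,m) =?= tree(6,m).
Decompose tree/2: R =?= cons(5,cons(5,6)),  tree(cons(m,tree(tree(R,m),6)),cons(m,5)) =?= X2.
Bind R := cons(5,cons(5,6)); substituting into the one remaining equation that mentions R gives: tree(cons(m,tree(tree(cons(5,cons(5,6)),m),6)),cons(m,5)) =?= X2. Substituting into the earlier bindings gives U := tree(tree(cons(5,cons(5,6)),m),6), L := tree(tree(cons(5,cons(5,6)),m),6).
Bind X2 := tree(cons(m,tree(tree(cons(5,cons(5,6)),m),6)),cons(m,5)); no other remaining equation mentions X2. Substituting into the earlier bindings gives Z := cons(5,tree(cons(m,tree(tree(cons(5,cons(5,6)),m),6)),cons(m,5))), X := tree(cons(m,tree(tree(cons(5,cons(5,6)),m),6)),cons(m,5)).
Delete trivial equation tree(6,m) =?= tree(6,m).
No equations remain and no clash or occurs-check failure arose, so a unifier exists.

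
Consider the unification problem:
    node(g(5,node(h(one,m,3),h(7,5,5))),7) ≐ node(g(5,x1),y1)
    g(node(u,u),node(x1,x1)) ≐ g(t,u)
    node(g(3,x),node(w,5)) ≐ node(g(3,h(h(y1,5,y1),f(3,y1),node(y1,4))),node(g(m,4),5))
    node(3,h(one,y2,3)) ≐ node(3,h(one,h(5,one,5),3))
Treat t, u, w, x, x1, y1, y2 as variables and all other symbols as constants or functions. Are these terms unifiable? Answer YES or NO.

Decompose node/2: g(5,node(h(one,m,3),h(7,5,5))) ≐ g(5,x1),  7 ≐ y1.
Decompose g/2: 5 ≐ 5,  node(h(one,m,3),h(7,5,5)) ≐ x1.
Delete trivial equation 5 ≐ 5.
Bind x1 := node(h(one,m,3),h(7,5,5)); substituting into the one remaining equation that mentions x1 gives: g(node(u,u),node(node(h(one,m,3),h(7,5,5)),node(h(one,m,3),h(7,5,5)))) ≐ g(t,u).
Bind y1 := 7; substituting into the one remaining equation that mentions y1 gives: node(g(3,x),node(w,5)) ≐ node(g(3,h(h(7,5,7),f(3,7),node(7,4))),node(g(m,4),5)).
Decompose g/2: node(u,u) ≐ t,  node(node(h(one,m,3),h(7,5,5)),node(h(one,m,3),h(7,5,5))) ≐ u.
Bind t := node(u,u); no other remaining equation mentions t.
Bind u := node(node(h(one,m,3),h(7,5,5)),node(h(one,m,3),h(7,5,5))); no other remaining equation mentions u. Substituting into the earlier binding gives t := node(node(node(h(one,m,3),h(7,5,5)),node(h(one,m,3),h(7,5,5))),node(node(h(one,m,3),h(7,5,5)),node(h(one,m,3),h(7,5,5)))).
Decompose node/2: g(3,x) ≐ g(3,h(h(7,5,7),f(3,7),node(7,4))),  node(w,5) ≐ node(g(m,4),5).
Decompose g/2: 3 ≐ 3,  x ≐ h(h(7,5,7),f(3,7),node(7,4)).
Delete trivial equation 3 ≐ 3.
Bind x := h(h(7,5,7),f(3,7),node(7,4)); no other remaining equation mentions x.
Decompose node/2: w ≐ g(m,4),  5 ≐ 5.
Bind w := g(m,4); no other remaining equation mentions w.
Delete trivial equation 5 ≐ 5.
Decompose node/2: 3 ≐ 3,  h(one,y2,3) ≐ h(one,h(5,one,5),3).
Delete trivial equation 3 ≐ 3.
Decompose h/3: one ≐ one,  y2 ≐ h(5,one,5),  3 ≐ 3.
Delete trivial equation one ≐ one.
Bind y2 := h(5,one,5); no other remaining equation mentions y2.
Delete trivial equation 3 ≐ 3.
No equations remain and no clash or occurs-check failure arose, so a unifier exists.

YES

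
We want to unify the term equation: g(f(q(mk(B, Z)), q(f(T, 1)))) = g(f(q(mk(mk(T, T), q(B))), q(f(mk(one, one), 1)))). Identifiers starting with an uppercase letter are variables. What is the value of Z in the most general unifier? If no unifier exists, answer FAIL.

q(mk(mk(one, one), mk(one, one)))

Decompose g/1: f(q(mk(B, Z)), q(f(T, 1))) = f(q(mk(mk(T, T), q(B))), q(f(mk(one, one), 1))).
Decompose f/2: q(mk(B, Z)) = q(mk(mk(T, T), q(B))),  q(f(T, 1)) = q(f(mk(one, one), 1)).
Decompose q/1: mk(B, Z) = mk(mk(T, T), q(B)).
Decompose mk/2: B = mk(T, T),  Z = q(B).
Bind B := mk(T, T); substituting into the one remaining equation that mentions B gives: Z = q(mk(T, T)).
Bind Z := q(mk(T, T)); no other remaining equation mentions Z.
Decompose q/1: f(T, 1) = f(mk(one, one), 1).
Decompose f/2: T = mk(one, one),  1 = 1.
Bind T := mk(one, one); no other remaining equation mentions T. Substituting into the earlier bindings gives B := mk(mk(one, one), mk(one, one)), Z := q(mk(mk(one, one), mk(one, one))).
Delete trivial equation 1 = 1.
MGU = { B ↦ mk(mk(one, one), mk(one, one)), Z ↦ q(mk(mk(one, one), mk(one, one))), T ↦ mk(one, one) }, so Z ↦ q(mk(mk(one, one), mk(one, one))).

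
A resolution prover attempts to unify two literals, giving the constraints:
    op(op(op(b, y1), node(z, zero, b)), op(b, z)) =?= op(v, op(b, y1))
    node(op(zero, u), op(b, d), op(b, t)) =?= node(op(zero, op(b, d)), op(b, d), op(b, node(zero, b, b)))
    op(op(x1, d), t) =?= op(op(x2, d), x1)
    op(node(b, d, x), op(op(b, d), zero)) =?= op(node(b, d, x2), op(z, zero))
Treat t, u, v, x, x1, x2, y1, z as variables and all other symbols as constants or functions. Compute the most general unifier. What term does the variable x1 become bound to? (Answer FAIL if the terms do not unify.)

node(zero, b, b)

Decompose op/2: op(op(b, y1), node(z, zero, b)) =?= v,  op(b, z) =?= op(b, y1).
Bind v := op(op(b, y1), node(z, zero, b)); no other remaining equation mentions v.
Decompose op/2: b =?= b,  z =?= y1.
Delete trivial equation b =?= b.
Bind z := y1; substituting into the one remaining equation that mentions z gives: op(node(b, d, x), op(op(b, d), zero)) =?= op(node(b, d, x2), op(y1, zero)). Substituting into the earlier binding gives v := op(op(b, y1), node(y1, zero, b)).
Decompose node/3: op(zero, u) =?= op(zero, op(b, d)),  op(b, d) =?= op(b, d),  op(b, t) =?= op(b, node(zero, b, b)).
Decompose op/2: zero =?= zero,  u =?= op(b, d).
Delete trivial equation zero =?= zero.
Bind u := op(b, d); no other remaining equation mentions u.
Delete trivial equation op(b, d) =?= op(b, d).
Decompose op/2: b =?= b,  t =?= node(zero, b, b).
Delete trivial equation b =?= b.
Bind t := node(zero, b, b); substituting into the one remaining equation that mentions t gives: op(op(x1, d), node(zero, b, b)) =?= op(op(x2, d), x1).
Decompose op/2: op(x1, d) =?= op(x2, d),  node(zero, b, b) =?= x1.
Decompose op/2: x1 =?= x2,  d =?= d.
Bind x1 := x2; substituting into the one remaining equation that mentions x1 gives: node(zero, b, b) =?= x2.
Delete trivial equation d =?= d.
Bind x2 := node(zero, b, b); substituting into the remaining equation gives: op(node(b, d, x), op(op(b, d), zero)) =?= op(node(b, d, node(zero, b, b)), op(y1, zero)). Substituting into the earlier binding gives x1 := node(zero, b, b).
Decompose op/2: node(b, d, x) =?= node(b, d, node(zero, b, b)),  op(op(b, d), zero) =?= op(y1, zero).
Decompose node/3: b =?= b,  d =?= d,  x =?= node(zero, b, b).
Delete trivial equation b =?= b.
Delete trivial equation d =?= d.
Bind x := node(zero, b, b); no other remaining equation mentions x.
Decompose op/2: op(b, d) =?= y1,  zero =?= zero.
Bind y1 := op(b, d); no other remaining equation mentions y1. Substituting into the earlier bindings gives v := op(op(b, op(b, d)), node(op(b, d), zero, b)), z := op(b, d).
Delete trivial equation zero =?= zero.
MGU = { v := op(op(b, op(b, d)), node(op(b, d), zero, b)), z := op(b, d), u := op(b, d), t := node(zero, b, b), x1 := node(zero, b, b), x2 := node(zero, b, b), x := node(zero, b, b), y1 := op(b, d) }, so x1 := node(zero, b, b).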